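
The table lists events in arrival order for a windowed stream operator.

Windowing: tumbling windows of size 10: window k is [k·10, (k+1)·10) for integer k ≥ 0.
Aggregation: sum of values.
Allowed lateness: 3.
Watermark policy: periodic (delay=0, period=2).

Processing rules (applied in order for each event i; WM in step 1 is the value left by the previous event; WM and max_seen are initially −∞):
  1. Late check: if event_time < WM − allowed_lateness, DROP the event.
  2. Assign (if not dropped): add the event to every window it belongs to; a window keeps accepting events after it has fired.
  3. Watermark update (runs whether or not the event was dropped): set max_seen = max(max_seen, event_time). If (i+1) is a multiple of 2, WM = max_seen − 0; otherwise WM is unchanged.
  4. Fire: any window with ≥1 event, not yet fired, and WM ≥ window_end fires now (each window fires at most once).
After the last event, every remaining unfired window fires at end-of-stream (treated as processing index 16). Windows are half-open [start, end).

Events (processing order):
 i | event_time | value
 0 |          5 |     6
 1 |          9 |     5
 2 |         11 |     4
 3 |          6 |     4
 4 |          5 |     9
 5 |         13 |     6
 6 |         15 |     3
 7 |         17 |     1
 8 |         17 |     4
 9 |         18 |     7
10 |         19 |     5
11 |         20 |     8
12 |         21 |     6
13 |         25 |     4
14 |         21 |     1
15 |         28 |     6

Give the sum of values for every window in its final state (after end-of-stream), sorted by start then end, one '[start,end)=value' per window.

i=0 t=5 v=6: → [0,10); WM=−∞
i=1 t=9 v=5: → [0,10); WM=9
i=2 t=11 v=4: → [10,20); WM=9
i=3 t=6 v=4: → [0,10); WM=11; [0,10) fires=15
i=4 t=5 v=9: DROP (t<11-3); WM=11
i=5 t=13 v=6: → [10,20); WM=13
i=6 t=15 v=3: → [10,20); WM=13
i=7 t=17 v=1: → [10,20); WM=17
i=8 t=17 v=4: → [10,20); WM=17
i=9 t=18 v=7: → [10,20); WM=18
i=10 t=19 v=5: → [10,20); WM=18
i=11 t=20 v=8: → [20,30); WM=20; [10,20) fires=30
i=12 t=21 v=6: → [20,30); WM=20
i=13 t=25 v=4: → [20,30); WM=25
i=14 t=21 v=1: DROP (t<25-3); WM=25
i=15 t=28 v=6: → [20,30); WM=28

[0,10)=15 [10,20)=30 [20,30)=24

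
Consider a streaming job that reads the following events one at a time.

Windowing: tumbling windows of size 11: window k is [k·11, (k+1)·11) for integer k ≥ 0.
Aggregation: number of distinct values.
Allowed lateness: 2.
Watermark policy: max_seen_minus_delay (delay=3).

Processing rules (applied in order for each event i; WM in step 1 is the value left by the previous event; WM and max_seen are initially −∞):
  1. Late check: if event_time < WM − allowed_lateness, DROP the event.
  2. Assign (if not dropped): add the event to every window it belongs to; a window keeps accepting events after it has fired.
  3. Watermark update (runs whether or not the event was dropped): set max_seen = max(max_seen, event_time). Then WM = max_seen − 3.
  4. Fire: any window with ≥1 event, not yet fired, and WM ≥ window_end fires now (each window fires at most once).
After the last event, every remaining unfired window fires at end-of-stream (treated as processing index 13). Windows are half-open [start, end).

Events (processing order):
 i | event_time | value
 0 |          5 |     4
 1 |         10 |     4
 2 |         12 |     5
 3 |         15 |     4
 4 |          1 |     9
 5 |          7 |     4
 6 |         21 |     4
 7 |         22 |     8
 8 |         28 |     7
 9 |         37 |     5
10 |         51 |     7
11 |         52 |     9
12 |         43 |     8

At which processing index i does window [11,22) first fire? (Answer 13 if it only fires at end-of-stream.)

8

i=0 t=5 v=4: → [0,11); WM=2
i=1 t=10 v=4: → [0,11); WM=7
i=2 t=12 v=5: → [11,22); WM=9
i=3 t=15 v=4: → [11,22); WM=12; [0,11) fires=1
i=4 t=1 v=9: DROP (t<12-2); WM=12
i=5 t=7 v=4: DROP (t<12-2); WM=12
i=6 t=21 v=4: → [11,22); WM=18
i=7 t=22 v=8: → [22,33); WM=19
i=8 t=28 v=7: → [22,33); WM=25; [11,22) fires=2
i=9 t=37 v=5: → [33,44); WM=34; [22,33) fires=2
i=10 t=51 v=7: → [44,55); WM=48; [33,44) fires=1
i=11 t=52 v=9: → [44,55); WM=49
i=12 t=43 v=8: DROP (t<49-2); WM=49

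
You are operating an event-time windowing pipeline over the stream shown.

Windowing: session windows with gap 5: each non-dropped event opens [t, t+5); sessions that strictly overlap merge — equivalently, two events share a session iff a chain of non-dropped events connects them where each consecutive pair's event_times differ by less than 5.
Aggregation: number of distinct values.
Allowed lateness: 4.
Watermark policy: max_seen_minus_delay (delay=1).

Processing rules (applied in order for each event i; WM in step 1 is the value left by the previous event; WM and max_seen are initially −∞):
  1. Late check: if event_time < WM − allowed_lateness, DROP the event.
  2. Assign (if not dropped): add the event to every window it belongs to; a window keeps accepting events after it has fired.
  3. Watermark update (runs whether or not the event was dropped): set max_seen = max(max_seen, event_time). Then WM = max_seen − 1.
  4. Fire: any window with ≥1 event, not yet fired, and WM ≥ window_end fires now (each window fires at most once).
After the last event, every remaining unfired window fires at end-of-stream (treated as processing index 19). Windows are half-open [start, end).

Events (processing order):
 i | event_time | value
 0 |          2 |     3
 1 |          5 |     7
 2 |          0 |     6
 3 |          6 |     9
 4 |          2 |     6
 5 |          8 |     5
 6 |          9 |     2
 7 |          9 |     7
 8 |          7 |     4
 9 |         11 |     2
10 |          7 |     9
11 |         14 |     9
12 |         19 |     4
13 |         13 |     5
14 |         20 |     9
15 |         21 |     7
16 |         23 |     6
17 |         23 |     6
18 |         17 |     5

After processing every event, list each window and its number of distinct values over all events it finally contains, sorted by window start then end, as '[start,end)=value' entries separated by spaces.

[0,19)=7 [19,28)=4

i=0 t=2 v=3: → [2,7); WM=1
i=1 t=5 v=7: → [2,10); WM=4
i=2 t=0 v=6: → [0,10); WM=4
i=3 t=6 v=9: → [0,11); WM=5
i=4 t=2 v=6: → [0,11); WM=5
i=5 t=8 v=5: → [0,13); WM=7
i=6 t=9 v=2: → [0,14); WM=8
i=7 t=9 v=7: → [0,14); WM=8
i=8 t=7 v=4: → [0,14); WM=8
i=9 t=11 v=2: → [0,16); WM=10
i=10 t=7 v=9: → [0,16); WM=10
i=11 t=14 v=9: → [0,19); WM=13
i=12 t=19 v=4: → [19,24); WM=18
i=13 t=13 v=5: DROP (t<18-4); WM=18
i=14 t=20 v=9: → [19,25); WM=19
i=15 t=21 v=7: → [19,26); WM=20
i=16 t=23 v=6: → [19,28); WM=22
i=17 t=23 v=6: → [19,28); WM=22
i=18 t=17 v=5: DROP (t<22-4); WM=22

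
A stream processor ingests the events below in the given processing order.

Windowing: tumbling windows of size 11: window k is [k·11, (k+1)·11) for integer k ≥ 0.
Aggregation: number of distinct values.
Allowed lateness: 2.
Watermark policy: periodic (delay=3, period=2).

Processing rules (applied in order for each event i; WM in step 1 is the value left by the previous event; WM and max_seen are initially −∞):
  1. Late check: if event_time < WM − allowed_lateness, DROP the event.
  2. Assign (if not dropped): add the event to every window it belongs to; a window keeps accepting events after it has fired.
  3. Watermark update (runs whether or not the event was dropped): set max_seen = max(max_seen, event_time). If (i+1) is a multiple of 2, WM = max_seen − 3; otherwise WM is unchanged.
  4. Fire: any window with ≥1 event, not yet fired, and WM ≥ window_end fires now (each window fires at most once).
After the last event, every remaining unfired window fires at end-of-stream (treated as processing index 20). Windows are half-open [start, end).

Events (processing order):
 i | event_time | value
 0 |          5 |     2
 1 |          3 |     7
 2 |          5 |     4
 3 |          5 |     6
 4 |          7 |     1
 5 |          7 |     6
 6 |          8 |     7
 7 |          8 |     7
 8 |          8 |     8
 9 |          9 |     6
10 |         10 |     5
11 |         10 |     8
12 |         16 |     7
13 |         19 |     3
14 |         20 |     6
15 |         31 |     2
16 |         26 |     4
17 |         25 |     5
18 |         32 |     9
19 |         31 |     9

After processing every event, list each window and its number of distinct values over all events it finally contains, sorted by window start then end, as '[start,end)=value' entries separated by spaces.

[0,11)=7 [11,22)=3 [22,33)=3

i=0 t=5 v=2: → [0,11); WM=−∞
i=1 t=3 v=7: → [0,11); WM=2
i=2 t=5 v=4: → [0,11); WM=2
i=3 t=5 v=6: → [0,11); WM=2
i=4 t=7 v=1: → [0,11); WM=2
i=5 t=7 v=6: → [0,11); WM=4
i=6 t=8 v=7: → [0,11); WM=4
i=7 t=8 v=7: → [0,11); WM=5
i=8 t=8 v=8: → [0,11); WM=5
i=9 t=9 v=6: → [0,11); WM=6
i=10 t=10 v=5: → [0,11); WM=6
i=11 t=10 v=8: → [0,11); WM=7
i=12 t=16 v=7: → [11,22); WM=7
i=13 t=19 v=3: → [11,22); WM=16; [0,11) fires=7
i=14 t=20 v=6: → [11,22); WM=16
i=15 t=31 v=2: → [22,33); WM=28; [11,22) fires=3
i=16 t=26 v=4: → [22,33); WM=28
i=17 t=25 v=5: DROP (t<28-2); WM=28
i=18 t=32 v=9: → [22,33); WM=28
i=19 t=31 v=9: → [22,33); WM=29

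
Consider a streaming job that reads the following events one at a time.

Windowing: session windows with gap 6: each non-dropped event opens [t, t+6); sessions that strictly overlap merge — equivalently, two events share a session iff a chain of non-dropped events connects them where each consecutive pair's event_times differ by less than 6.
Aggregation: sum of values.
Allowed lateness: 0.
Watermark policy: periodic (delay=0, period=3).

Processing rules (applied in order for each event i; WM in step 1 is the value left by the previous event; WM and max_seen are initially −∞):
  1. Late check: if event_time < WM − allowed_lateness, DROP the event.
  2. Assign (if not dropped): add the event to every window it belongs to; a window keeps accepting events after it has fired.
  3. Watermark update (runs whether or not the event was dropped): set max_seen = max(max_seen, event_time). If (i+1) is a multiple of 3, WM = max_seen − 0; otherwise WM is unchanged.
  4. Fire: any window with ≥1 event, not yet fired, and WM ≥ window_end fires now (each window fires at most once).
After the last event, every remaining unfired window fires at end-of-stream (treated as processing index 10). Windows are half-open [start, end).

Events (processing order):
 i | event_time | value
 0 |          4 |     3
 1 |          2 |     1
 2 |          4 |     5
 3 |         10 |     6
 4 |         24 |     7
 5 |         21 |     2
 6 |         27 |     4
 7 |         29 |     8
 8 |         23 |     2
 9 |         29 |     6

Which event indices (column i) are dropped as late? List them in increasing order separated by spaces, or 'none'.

i=0 t=4 v=3: → [4,10); WM=−∞
i=1 t=2 v=1: → [2,10); WM=−∞
i=2 t=4 v=5: → [2,10); WM=4
i=3 t=10 v=6: → [10,16); WM=4
i=4 t=24 v=7: → [24,30); WM=4
i=5 t=21 v=2: → [21,30); WM=24
i=6 t=27 v=4: → [21,33); WM=24
i=7 t=29 v=8: → [21,35); WM=24
i=8 t=23 v=2: DROP (t<24-0); WM=29
i=9 t=29 v=6: → [21,35); WM=29

8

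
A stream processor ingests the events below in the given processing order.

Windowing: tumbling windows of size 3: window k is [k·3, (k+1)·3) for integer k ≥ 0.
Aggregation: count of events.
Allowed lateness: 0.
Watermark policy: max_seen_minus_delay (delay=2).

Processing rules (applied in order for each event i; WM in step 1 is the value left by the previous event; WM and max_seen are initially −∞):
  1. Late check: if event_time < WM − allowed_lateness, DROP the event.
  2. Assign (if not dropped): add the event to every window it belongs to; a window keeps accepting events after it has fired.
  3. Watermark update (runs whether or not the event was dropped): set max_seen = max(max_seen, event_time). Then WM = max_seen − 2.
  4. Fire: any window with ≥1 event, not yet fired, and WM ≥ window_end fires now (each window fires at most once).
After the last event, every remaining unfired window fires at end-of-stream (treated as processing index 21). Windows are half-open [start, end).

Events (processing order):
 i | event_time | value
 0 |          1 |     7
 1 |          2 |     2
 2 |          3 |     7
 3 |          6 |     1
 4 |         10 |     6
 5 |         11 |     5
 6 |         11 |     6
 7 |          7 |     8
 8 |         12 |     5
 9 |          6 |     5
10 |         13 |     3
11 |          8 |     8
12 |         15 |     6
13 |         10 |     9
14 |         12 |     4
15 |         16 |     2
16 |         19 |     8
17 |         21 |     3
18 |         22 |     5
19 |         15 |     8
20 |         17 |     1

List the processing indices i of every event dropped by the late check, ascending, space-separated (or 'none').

i=0 t=1 v=7: → [0,3); WM=-1
i=1 t=2 v=2: → [0,3); WM=0
i=2 t=3 v=7: → [3,6); WM=1
i=3 t=6 v=1: → [6,9); WM=4; [0,3) fires=2
i=4 t=10 v=6: → [9,12); WM=8; [3,6) fires=1
i=5 t=11 v=5: → [9,12); WM=9; [6,9) fires=1
i=6 t=11 v=6: → [9,12); WM=9
i=7 t=7 v=8: DROP (t<9-0); WM=9
i=8 t=12 v=5: → [12,15); WM=10
i=9 t=6 v=5: DROP (t<10-0); WM=10
i=10 t=13 v=3: → [12,15); WM=11
i=11 t=8 v=8: DROP (t<11-0); WM=11
i=12 t=15 v=6: → [15,18); WM=13; [9,12) fires=3
i=13 t=10 v=9: DROP (t<13-0); WM=13
i=14 t=12 v=4: DROP (t<13-0); WM=13
i=15 t=16 v=2: → [15,18); WM=14
i=16 t=19 v=8: → [18,21); WM=17; [12,15) fires=2
i=17 t=21 v=3: → [21,24); WM=19; [15,18) fires=2
i=18 t=22 v=5: → [21,24); WM=20
i=19 t=15 v=8: DROP (t<20-0); WM=20
i=20 t=17 v=1: DROP (t<20-0); WM=20

7 9 11 13 14 19 20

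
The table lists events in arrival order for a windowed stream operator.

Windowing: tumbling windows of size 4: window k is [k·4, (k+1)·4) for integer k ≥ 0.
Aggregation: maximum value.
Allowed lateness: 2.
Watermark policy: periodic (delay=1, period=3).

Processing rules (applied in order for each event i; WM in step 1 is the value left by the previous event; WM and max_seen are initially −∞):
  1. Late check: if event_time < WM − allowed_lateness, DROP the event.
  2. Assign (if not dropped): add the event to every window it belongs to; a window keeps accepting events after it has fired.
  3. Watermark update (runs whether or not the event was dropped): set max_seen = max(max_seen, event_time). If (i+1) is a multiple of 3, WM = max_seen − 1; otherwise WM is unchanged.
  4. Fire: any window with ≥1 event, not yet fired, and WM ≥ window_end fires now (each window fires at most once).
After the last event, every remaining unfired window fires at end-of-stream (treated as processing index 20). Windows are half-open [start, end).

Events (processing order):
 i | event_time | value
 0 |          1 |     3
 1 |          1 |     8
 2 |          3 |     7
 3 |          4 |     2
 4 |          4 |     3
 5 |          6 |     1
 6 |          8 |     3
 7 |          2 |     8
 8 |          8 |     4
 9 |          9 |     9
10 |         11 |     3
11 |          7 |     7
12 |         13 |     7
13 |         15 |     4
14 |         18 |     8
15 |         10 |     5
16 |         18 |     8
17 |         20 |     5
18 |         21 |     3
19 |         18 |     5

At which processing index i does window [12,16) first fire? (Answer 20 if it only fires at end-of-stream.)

i=0 t=1 v=3: → [0,4); WM=−∞
i=1 t=1 v=8: → [0,4); WM=−∞
i=2 t=3 v=7: → [0,4); WM=2
i=3 t=4 v=2: → [4,8); WM=2
i=4 t=4 v=3: → [4,8); WM=2
i=5 t=6 v=1: → [4,8); WM=5; [0,4) fires=8
i=6 t=8 v=3: → [8,12); WM=5
i=7 t=2 v=8: DROP (t<5-2); WM=5
i=8 t=8 v=4: → [8,12); WM=7
i=9 t=9 v=9: → [8,12); WM=7
i=10 t=11 v=3: → [8,12); WM=7
i=11 t=7 v=7: → [4,8); WM=10; [4,8) fires=7
i=12 t=13 v=7: → [12,16); WM=10
i=13 t=15 v=4: → [12,16); WM=10
i=14 t=18 v=8: → [16,20); WM=17; [8,12) fires=9 [12,16) fires=7
i=15 t=10 v=5: DROP (t<17-2); WM=17
i=16 t=18 v=8: → [16,20); WM=17
i=17 t=20 v=5: → [20,24); WM=19
i=18 t=21 v=3: → [20,24); WM=19
i=19 t=18 v=5: → [16,20); WM=19

14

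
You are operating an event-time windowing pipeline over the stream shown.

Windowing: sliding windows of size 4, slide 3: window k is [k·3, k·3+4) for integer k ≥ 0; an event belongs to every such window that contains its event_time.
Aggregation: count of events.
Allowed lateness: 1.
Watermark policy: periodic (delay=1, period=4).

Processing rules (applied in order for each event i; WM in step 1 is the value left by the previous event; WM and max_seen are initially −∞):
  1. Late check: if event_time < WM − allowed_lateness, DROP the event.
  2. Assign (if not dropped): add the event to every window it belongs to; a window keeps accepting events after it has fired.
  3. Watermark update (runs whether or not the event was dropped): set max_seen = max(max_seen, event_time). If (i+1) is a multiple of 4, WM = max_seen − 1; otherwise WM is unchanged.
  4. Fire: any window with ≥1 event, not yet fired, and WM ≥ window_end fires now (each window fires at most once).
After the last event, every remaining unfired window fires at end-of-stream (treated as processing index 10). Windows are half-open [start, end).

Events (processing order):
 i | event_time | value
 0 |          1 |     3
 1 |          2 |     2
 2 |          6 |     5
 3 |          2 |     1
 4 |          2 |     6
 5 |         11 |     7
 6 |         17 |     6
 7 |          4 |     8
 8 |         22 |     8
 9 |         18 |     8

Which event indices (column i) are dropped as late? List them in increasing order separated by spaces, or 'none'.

i=0 t=1 v=3: → [0,4); WM=−∞
i=1 t=2 v=2: → [0,4); WM=−∞
i=2 t=6 v=5: → [6,10),[3,7); WM=−∞
i=3 t=2 v=1: → [0,4); WM=5; [0,4) fires=3
i=4 t=2 v=6: DROP (t<5-1); WM=5
i=5 t=11 v=7: → [9,13); WM=5
i=6 t=17 v=6: → [15,19); WM=5
i=7 t=4 v=8: → [3,7); WM=16; [3,7) fires=2 [6,10) fires=1 [9,13) fires=1
i=8 t=22 v=8: → [21,25); WM=16
i=9 t=18 v=8: → [18,22),[15,19); WM=16

4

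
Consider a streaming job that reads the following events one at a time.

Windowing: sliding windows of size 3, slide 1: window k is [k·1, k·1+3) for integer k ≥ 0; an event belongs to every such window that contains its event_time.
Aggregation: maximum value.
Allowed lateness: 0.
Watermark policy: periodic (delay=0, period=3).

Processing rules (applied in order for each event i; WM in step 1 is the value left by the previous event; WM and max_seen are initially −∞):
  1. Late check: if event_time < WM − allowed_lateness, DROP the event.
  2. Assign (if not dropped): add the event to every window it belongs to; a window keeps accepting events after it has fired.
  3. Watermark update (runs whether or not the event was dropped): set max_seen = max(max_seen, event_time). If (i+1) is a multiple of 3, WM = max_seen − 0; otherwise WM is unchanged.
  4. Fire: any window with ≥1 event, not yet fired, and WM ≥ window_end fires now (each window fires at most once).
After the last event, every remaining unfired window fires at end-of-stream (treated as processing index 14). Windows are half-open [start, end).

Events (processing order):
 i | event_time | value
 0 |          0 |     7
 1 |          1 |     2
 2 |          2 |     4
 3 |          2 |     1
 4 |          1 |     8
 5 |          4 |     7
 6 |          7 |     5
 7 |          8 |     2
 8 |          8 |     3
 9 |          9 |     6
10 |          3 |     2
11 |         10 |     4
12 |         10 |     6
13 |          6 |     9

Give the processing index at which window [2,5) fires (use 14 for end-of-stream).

i=0 t=0 v=7: → [0,3); WM=−∞
i=1 t=1 v=2: → [1,4),[0,3); WM=−∞
i=2 t=2 v=4: → [2,5),[1,4),[0,3); WM=2
i=3 t=2 v=1: → [2,5),[1,4),[0,3); WM=2
i=4 t=1 v=8: DROP (t<2-0); WM=2
i=5 t=4 v=7: → [4,7),[3,6),[2,5); WM=4; [0,3) fires=7 [1,4) fires=4
i=6 t=7 v=5: → [7,10),[6,9),[5,8); WM=4
i=7 t=8 v=2: → [8,11),[7,10),[6,9); WM=4
i=8 t=8 v=3: → [8,11),[7,10),[6,9); WM=8; [2,5) fires=7 [3,6) fires=7 [4,7) fires=7 [5,8) fires=5
i=9 t=9 v=6: → [9,12),[8,11),[7,10); WM=8
i=10 t=3 v=2: DROP (t<8-0); WM=8
i=11 t=10 v=4: → [10,13),[9,12),[8,11); WM=10; [6,9) fires=5 [7,10) fires=6
i=12 t=10 v=6: → [10,13),[9,12),[8,11); WM=10
i=13 t=6 v=9: DROP (t<10-0); WM=10

8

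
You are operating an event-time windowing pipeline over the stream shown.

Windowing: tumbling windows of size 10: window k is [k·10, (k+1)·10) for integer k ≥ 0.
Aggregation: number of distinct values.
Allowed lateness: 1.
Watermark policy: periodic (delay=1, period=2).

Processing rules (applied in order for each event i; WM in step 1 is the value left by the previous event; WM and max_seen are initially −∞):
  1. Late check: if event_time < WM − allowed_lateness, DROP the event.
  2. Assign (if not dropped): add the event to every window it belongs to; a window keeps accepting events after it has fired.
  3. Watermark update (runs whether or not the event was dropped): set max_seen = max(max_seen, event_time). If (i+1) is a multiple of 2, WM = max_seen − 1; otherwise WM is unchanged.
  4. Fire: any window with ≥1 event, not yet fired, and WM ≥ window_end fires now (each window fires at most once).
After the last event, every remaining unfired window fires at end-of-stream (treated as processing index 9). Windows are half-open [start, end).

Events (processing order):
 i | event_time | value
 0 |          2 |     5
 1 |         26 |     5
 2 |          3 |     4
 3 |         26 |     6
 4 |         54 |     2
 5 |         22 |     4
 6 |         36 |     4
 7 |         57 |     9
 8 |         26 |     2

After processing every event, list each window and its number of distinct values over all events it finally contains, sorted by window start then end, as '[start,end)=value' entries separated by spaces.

[0,10)=1 [20,30)=2 [50,60)=2

i=0 t=2 v=5: → [0,10); WM=−∞
i=1 t=26 v=5: → [20,30); WM=25; [0,10) fires=1
i=2 t=3 v=4: DROP (t<25-1); WM=25
i=3 t=26 v=6: → [20,30); WM=25
i=4 t=54 v=2: → [50,60); WM=25
i=5 t=22 v=4: DROP (t<25-1); WM=53; [20,30) fires=2
i=6 t=36 v=4: DROP (t<53-1); WM=53
i=7 t=57 v=9: → [50,60); WM=56
i=8 t=26 v=2: DROP (t<56-1); WM=56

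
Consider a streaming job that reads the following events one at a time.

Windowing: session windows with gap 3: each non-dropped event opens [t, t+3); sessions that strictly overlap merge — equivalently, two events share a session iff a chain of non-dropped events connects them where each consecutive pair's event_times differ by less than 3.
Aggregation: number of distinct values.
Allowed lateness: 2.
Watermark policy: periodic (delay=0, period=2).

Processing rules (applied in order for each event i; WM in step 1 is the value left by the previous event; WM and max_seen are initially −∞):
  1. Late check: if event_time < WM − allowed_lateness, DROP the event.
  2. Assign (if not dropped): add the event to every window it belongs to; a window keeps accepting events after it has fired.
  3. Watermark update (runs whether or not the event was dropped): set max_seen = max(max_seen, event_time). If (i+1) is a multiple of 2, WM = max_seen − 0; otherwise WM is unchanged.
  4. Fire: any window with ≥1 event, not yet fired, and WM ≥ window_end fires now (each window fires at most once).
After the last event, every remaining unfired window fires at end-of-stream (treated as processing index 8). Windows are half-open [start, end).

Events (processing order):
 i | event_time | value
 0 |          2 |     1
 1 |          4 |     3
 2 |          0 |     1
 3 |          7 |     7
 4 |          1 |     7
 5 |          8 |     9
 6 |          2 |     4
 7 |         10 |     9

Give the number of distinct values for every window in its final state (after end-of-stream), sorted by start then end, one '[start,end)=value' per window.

[2,7)=2 [7,13)=2

i=0 t=2 v=1: → [2,5); WM=−∞
i=1 t=4 v=3: → [2,7); WM=4
i=2 t=0 v=1: DROP (t<4-2); WM=4
i=3 t=7 v=7: → [7,10); WM=7
i=4 t=1 v=7: DROP (t<7-2); WM=7
i=5 t=8 v=9: → [7,11); WM=8
i=6 t=2 v=4: DROP (t<8-2); WM=8
i=7 t=10 v=9: → [7,13); WM=10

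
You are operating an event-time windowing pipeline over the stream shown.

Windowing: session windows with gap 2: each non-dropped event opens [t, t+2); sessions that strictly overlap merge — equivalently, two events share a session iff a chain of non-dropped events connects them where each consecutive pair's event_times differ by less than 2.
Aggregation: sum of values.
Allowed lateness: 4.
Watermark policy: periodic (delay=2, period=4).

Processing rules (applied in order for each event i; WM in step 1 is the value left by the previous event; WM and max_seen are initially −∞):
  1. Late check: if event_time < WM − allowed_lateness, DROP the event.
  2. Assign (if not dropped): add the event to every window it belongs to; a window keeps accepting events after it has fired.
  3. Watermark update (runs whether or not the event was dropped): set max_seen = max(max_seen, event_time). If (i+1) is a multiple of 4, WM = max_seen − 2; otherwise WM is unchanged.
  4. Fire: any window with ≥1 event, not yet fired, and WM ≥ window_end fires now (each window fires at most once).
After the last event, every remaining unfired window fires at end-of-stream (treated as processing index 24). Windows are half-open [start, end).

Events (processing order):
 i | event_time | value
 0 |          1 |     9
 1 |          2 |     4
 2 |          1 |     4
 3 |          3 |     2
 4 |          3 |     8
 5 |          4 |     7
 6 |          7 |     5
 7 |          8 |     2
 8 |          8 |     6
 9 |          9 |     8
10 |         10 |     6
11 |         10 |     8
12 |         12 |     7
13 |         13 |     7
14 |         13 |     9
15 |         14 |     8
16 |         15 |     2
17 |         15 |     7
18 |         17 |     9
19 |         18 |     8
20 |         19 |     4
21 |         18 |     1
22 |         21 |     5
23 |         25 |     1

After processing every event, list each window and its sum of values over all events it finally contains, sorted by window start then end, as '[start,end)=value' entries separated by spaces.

i=0 t=1 v=9: → [1,3); WM=−∞
i=1 t=2 v=4: → [1,4); WM=−∞
i=2 t=1 v=4: → [1,4); WM=−∞
i=3 t=3 v=2: → [1,5); WM=1
i=4 t=3 v=8: → [1,5); WM=1
i=5 t=4 v=7: → [1,6); WM=1
i=6 t=7 v=5: → [7,9); WM=1
i=7 t=8 v=2: → [7,10); WM=6
i=8 t=8 v=6: → [7,10); WM=6
i=9 t=9 v=8: → [7,11); WM=6
i=10 t=10 v=6: → [7,12); WM=6
i=11 t=10 v=8: → [7,12); WM=8
i=12 t=12 v=7: → [12,14); WM=8
i=13 t=13 v=7: → [12,15); WM=8
i=14 t=13 v=9: → [12,15); WM=8
i=15 t=14 v=8: → [12,16); WM=12
i=16 t=15 v=2: → [12,17); WM=12
i=17 t=15 v=7: → [12,17); WM=12
i=18 t=17 v=9: → [17,19); WM=12
i=19 t=18 v=8: → [17,20); WM=16
i=20 t=19 v=4: → [17,21); WM=16
i=21 t=18 v=1: → [17,21); WM=16
i=22 t=21 v=5: → [21,23); WM=16
i=23 t=25 v=1: → [25,27); WM=23

[1,6)=34 [7,12)=35 [12,17)=40 [17,21)=22 [21,23)=5 [25,27)=1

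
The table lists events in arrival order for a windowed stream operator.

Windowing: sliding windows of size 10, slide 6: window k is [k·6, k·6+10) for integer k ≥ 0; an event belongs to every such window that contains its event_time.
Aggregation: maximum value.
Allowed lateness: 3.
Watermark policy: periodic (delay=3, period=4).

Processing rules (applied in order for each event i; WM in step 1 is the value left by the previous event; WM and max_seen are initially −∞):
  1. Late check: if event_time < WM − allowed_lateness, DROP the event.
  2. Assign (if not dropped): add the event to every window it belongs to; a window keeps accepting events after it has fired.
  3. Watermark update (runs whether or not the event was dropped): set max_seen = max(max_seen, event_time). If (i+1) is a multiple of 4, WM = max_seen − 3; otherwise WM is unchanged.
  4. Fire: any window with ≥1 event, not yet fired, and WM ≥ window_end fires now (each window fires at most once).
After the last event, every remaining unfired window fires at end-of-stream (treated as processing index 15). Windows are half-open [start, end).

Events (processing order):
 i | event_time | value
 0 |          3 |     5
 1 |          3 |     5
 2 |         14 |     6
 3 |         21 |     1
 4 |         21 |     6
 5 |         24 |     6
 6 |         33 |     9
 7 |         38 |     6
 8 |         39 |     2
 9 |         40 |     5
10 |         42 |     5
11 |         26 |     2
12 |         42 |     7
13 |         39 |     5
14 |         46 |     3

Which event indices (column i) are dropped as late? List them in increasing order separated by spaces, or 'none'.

11

i=0 t=3 v=5: → [0,10); WM=−∞
i=1 t=3 v=5: → [0,10); WM=−∞
i=2 t=14 v=6: → [12,22),[6,16); WM=−∞
i=3 t=21 v=1: → [18,28),[12,22); WM=18; [0,10) fires=5 [6,16) fires=6
i=4 t=21 v=6: → [18,28),[12,22); WM=18
i=5 t=24 v=6: → [24,34),[18,28); WM=18
i=6 t=33 v=9: → [30,40),[24,34); WM=18
i=7 t=38 v=6: → [36,46),[30,40); WM=35; [12,22) fires=6 [18,28) fires=6 [24,34) fires=9
i=8 t=39 v=2: → [36,46),[30,40); WM=35
i=9 t=40 v=5: → [36,46); WM=35
i=10 t=42 v=5: → [42,52),[36,46); WM=35
i=11 t=26 v=2: DROP (t<35-3); WM=39
i=12 t=42 v=7: → [42,52),[36,46); WM=39
i=13 t=39 v=5: → [36,46),[30,40); WM=39
i=14 t=46 v=3: → [42,52); WM=39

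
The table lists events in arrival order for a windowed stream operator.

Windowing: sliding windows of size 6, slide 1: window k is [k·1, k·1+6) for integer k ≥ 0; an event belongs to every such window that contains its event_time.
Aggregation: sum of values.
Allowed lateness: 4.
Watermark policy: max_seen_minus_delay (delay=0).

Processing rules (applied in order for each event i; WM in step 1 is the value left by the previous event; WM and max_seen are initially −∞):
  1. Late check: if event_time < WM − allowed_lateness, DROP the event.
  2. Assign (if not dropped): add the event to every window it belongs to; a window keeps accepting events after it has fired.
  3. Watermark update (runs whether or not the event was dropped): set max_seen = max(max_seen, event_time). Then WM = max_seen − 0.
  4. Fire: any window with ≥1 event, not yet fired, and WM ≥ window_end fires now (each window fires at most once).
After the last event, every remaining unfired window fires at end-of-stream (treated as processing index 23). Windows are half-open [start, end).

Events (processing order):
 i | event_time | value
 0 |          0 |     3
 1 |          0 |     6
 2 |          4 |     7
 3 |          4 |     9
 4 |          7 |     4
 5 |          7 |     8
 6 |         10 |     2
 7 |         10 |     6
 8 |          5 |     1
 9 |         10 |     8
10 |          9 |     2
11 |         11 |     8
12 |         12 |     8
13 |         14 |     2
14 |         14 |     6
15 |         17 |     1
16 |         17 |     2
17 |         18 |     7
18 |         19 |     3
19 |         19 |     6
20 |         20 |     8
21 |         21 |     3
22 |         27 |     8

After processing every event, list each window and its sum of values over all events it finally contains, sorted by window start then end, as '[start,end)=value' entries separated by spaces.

i=0 t=0 v=3: → [0,6); WM=0
i=1 t=0 v=6: → [0,6); WM=0
i=2 t=4 v=7: → [4,10),[3,9),[2,8),[1,7),[0,6); WM=4
i=3 t=4 v=9: → [4,10),[3,9),[2,8),[1,7),[0,6); WM=4
i=4 t=7 v=4: → [7,13),[6,12),[5,11),[4,10),[3,9),[2,8); WM=7; [0,6) fires=25 [1,7) fires=16
i=5 t=7 v=8: → [7,13),[6,12),[5,11),[4,10),[3,9),[2,8); WM=7
i=6 t=10 v=2: → [10,16),[9,15),[8,14),[7,13),[6,12),[5,11); WM=10; [2,8) fires=28 [3,9) fires=28 [4,10) fires=28
i=7 t=10 v=6: → [10,16),[9,15),[8,14),[7,13),[6,12),[5,11); WM=10
i=8 t=5 v=1: DROP (t<10-4); WM=10
i=9 t=10 v=8: → [10,16),[9,15),[8,14),[7,13),[6,12),[5,11); WM=10
i=10 t=9 v=2: → [9,15),[8,14),[7,13),[6,12),[5,11),[4,10); WM=10
i=11 t=11 v=8: → [11,17),[10,16),[9,15),[8,14),[7,13),[6,12); WM=11; [5,11) fires=30
i=12 t=12 v=8: → [12,18),[11,17),[10,16),[9,15),[8,14),[7,13); WM=12; [6,12) fires=38
i=13 t=14 v=2: → [14,20),[13,19),[12,18),[11,17),[10,16),[9,15); WM=14; [7,13) fires=46 [8,14) fires=34
i=14 t=14 v=6: → [14,20),[13,19),[12,18),[11,17),[10,16),[9,15); WM=14
i=15 t=17 v=1: → [17,23),[16,22),[15,21),[14,20),[13,19),[12,18); WM=17; [9,15) fires=42 [10,16) fires=40 [11,17) fires=24
i=16 t=17 v=2: → [17,23),[16,22),[15,21),[14,20),[13,19),[12,18); WM=17
i=17 t=18 v=7: → [18,24),[17,23),[16,22),[15,21),[14,20),[13,19); WM=18; [12,18) fires=19
i=18 t=19 v=3: → [19,25),[18,24),[17,23),[16,22),[15,21),[14,20); WM=19; [13,19) fires=18
i=19 t=19 v=6: → [19,25),[18,24),[17,23),[16,22),[15,21),[14,20); WM=19
i=20 t=20 v=8: → [20,26),[19,25),[18,24),[17,23),[16,22),[15,21); WM=20; [14,20) fires=27
i=21 t=21 v=3: → [21,27),[20,26),[19,25),[18,24),[17,23),[16,22); WM=21; [15,21) fires=27
i=22 t=27 v=8: → [27,33),[26,32),[25,31),[24,30),[23,29),[22,28); WM=27; [16,22) fires=30 [17,23) fires=30 [18,24) fires=27 [19,25) fires=20 [20,26) fires=11 [21,27) fires=3

[0,6)=25 [1,7)=16 [2,8)=28 [3,9)=28 [4,10)=30 [5,11)=30 [6,12)=38 [7,13)=46 [8,14)=34 [9,15)=42 [10,16)=40 [11,17)=24 [12,18)=19 [13,19)=18 [14,20)=27 [15,21)=27 [16,22)=30 [17,23)=30 [18,24)=27 [19,25)=20 [20,26)=11 [21,27)=3 [22,28)=8 [23,29)=8 [24,30)=8 [25,31)=8 [26,32)=8 [27,33)=8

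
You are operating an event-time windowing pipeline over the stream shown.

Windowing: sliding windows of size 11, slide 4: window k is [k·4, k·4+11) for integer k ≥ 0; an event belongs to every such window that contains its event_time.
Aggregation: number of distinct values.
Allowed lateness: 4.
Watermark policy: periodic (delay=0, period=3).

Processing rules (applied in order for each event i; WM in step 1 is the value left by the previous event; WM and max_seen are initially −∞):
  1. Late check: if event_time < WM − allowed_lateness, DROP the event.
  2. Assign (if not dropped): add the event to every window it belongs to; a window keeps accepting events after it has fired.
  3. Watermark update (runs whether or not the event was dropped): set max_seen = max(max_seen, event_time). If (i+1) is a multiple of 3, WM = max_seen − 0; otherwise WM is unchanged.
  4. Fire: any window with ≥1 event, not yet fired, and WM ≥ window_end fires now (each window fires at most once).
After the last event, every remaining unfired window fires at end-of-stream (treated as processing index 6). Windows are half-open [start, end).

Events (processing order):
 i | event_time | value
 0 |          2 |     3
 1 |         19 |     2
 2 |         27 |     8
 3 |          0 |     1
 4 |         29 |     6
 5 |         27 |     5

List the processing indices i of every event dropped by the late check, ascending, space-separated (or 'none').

i=0 t=2 v=3: → [0,11); WM=−∞
i=1 t=19 v=2: → [16,27),[12,23); WM=−∞
i=2 t=27 v=8: → [24,35),[20,31); WM=27; [0,11) fires=1 [12,23) fires=1 [16,27) fires=1
i=3 t=0 v=1: DROP (t<27-4); WM=27
i=4 t=29 v=6: → [28,39),[24,35),[20,31); WM=27
i=5 t=27 v=5: → [24,35),[20,31); WM=29

3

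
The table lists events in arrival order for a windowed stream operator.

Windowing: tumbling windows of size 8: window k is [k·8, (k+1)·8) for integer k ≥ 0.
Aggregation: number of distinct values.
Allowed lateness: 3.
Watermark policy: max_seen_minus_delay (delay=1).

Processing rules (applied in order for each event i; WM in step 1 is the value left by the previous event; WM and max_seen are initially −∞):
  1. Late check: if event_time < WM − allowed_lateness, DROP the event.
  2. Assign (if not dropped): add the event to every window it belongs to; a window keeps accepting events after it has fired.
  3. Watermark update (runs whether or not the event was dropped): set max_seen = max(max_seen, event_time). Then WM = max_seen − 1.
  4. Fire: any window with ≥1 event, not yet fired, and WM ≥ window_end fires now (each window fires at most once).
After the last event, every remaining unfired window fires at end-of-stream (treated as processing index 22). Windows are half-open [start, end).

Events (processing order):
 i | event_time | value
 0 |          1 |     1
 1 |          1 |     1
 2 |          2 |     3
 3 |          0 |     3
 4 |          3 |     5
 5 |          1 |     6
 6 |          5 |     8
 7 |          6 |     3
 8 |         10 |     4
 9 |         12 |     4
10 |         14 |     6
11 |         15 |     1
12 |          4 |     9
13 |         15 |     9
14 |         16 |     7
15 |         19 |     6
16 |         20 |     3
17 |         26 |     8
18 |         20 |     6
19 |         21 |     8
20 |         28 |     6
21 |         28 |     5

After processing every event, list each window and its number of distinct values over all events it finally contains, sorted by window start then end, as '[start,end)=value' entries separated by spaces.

[0,8)=5 [8,16)=4 [16,24)=3 [24,32)=3

i=0 t=1 v=1: → [0,8); WM=0
i=1 t=1 v=1: → [0,8); WM=0
i=2 t=2 v=3: → [0,8); WM=1
i=3 t=0 v=3: → [0,8); WM=1
i=4 t=3 v=5: → [0,8); WM=2
i=5 t=1 v=6: → [0,8); WM=2
i=6 t=5 v=8: → [0,8); WM=4
i=7 t=6 v=3: → [0,8); WM=5
i=8 t=10 v=4: → [8,16); WM=9; [0,8) fires=5
i=9 t=12 v=4: → [8,16); WM=11
i=10 t=14 v=6: → [8,16); WM=13
i=11 t=15 v=1: → [8,16); WM=14
i=12 t=4 v=9: DROP (t<14-3); WM=14
i=13 t=15 v=9: → [8,16); WM=14
i=14 t=16 v=7: → [16,24); WM=15
i=15 t=19 v=6: → [16,24); WM=18; [8,16) fires=4
i=16 t=20 v=3: → [16,24); WM=19
i=17 t=26 v=8: → [24,32); WM=25; [16,24) fires=3
i=18 t=20 v=6: DROP (t<25-3); WM=25
i=19 t=21 v=8: DROP (t<25-3); WM=25
i=20 t=28 v=6: → [24,32); WM=27
i=21 t=28 v=5: → [24,32); WM=27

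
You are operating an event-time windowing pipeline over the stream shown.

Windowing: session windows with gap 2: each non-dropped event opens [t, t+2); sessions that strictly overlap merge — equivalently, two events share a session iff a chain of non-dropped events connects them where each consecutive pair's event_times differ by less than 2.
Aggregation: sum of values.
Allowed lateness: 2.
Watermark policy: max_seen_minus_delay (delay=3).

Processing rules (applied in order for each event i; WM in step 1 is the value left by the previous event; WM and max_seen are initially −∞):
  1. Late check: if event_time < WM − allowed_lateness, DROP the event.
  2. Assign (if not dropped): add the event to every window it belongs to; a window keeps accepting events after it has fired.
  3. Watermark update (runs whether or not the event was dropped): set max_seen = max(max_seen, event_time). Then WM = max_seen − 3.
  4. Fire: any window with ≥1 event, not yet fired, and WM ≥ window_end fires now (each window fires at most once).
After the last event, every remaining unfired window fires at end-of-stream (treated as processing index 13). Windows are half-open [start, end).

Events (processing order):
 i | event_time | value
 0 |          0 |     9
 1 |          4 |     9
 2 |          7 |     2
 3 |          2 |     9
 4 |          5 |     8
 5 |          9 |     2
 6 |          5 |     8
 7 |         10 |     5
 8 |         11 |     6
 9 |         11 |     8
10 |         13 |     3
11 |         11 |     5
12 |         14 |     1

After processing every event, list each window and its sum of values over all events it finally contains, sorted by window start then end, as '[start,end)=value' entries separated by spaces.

i=0 t=0 v=9: → [0,2); WM=-3
i=1 t=4 v=9: → [4,6); WM=1
i=2 t=7 v=2: → [7,9); WM=4
i=3 t=2 v=9: → [2,4); WM=4
i=4 t=5 v=8: → [4,7); WM=4
i=5 t=9 v=2: → [9,11); WM=6
i=6 t=5 v=8: → [4,7); WM=6
i=7 t=10 v=5: → [9,12); WM=7
i=8 t=11 v=6: → [9,13); WM=8
i=9 t=11 v=8: → [9,13); WM=8
i=10 t=13 v=3: → [13,15); WM=10
i=11 t=11 v=5: → [9,13); WM=10
i=12 t=14 v=1: → [13,16); WM=11

[0,2)=9 [2,4)=9 [4,7)=25 [7,9)=2 [9,13)=26 [13,16)=4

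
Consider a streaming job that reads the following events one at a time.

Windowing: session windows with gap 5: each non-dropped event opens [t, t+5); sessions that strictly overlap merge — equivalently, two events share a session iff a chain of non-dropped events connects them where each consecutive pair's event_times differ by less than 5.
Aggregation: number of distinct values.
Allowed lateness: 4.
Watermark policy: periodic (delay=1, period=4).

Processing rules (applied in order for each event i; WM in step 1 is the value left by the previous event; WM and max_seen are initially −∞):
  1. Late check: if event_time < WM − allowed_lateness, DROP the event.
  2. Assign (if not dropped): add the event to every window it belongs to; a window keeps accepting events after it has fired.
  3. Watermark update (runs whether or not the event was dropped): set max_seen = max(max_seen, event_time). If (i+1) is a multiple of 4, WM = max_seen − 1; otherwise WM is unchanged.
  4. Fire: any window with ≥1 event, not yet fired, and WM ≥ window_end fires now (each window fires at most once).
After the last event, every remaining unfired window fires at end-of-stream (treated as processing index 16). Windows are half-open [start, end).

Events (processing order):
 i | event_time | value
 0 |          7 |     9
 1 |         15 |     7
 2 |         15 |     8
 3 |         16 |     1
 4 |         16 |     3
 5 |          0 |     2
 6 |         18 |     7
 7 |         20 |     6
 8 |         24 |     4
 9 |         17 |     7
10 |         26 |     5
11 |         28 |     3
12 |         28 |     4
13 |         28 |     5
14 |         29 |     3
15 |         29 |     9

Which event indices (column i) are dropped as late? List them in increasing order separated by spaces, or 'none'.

i=0 t=7 v=9: → [7,12); WM=−∞
i=1 t=15 v=7: → [15,20); WM=−∞
i=2 t=15 v=8: → [15,20); WM=−∞
i=3 t=16 v=1: → [15,21); WM=15
i=4 t=16 v=3: → [15,21); WM=15
i=5 t=0 v=2: DROP (t<15-4); WM=15
i=6 t=18 v=7: → [15,23); WM=15
i=7 t=20 v=6: → [15,25); WM=19
i=8 t=24 v=4: → [15,29); WM=19
i=9 t=17 v=7: → [15,29); WM=19
i=10 t=26 v=5: → [15,31); WM=19
i=11 t=28 v=3: → [15,33); WM=27
i=12 t=28 v=4: → [15,33); WM=27
i=13 t=28 v=5: → [15,33); WM=27
i=14 t=29 v=3: → [15,34); WM=27
i=15 t=29 v=9: → [15,34); WM=28

5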